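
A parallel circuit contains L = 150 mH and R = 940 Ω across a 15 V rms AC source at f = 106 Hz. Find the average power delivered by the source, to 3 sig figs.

239 mW

ω = 2πf = 666.0 rad/s
X_L = ωL = 99.9 Ω
Parallel: admittances add. Y = 1/R + 1/(jωL)
Y = (0.00106 − j0.0100) S
|Y| = 0.0101 S → |Z| = 1/|Y| = 99.3 Ω, ∠Z = −∠Y = 83.9°
I = V/|Z| = 151 mA
P = VI cos φ = 15 × 0.151 × cos(83.9°) = 239 mW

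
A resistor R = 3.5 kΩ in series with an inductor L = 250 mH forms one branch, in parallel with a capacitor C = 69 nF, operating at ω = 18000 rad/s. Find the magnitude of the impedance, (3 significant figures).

902 Ω

X_L = ωL = 4500 Ω
X_C = 1/(ωC) = 805 Ω
Branch 1 (R+jX_L): Z₁ = 3500 + j4500 Ω, |Z₁| = 5700 Ω
Branch 2 (−jX_C): Z₂ = −j805 Ω
Parallel: Z = Z₁Z₂/(Z₁+Z₂), |Z| = 902 Ω, ∠Z = -84.4°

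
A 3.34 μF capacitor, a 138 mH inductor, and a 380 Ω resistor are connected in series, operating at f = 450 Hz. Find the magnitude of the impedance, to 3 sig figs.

ω = 2πf = 2827 rad/s
X_L = ωL = 390 Ω
X_C = 1/(ωC) = 106 Ω
Net reactance X = X_L − X_C = 284 Ω
Z = 380 + j284 Ω
|Z| = √(380² + 284²) = 475 Ω

475 Ω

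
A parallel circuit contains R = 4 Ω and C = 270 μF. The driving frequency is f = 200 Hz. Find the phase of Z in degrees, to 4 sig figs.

-53.62°

ω = 2πf = 1257 rad/s
X_C = 1/(ωC) = 2.947 Ω
Parallel: admittances add. Y = 1/R + jωC
Y = (0.2500 + j0.3393) S
|Y| = 0.4214 S → |Z| = 1/|Y| = 2.373 Ω, ∠Z = −∠Y = -53.62°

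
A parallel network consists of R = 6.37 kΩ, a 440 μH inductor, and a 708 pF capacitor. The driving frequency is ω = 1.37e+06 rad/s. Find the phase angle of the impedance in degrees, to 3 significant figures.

77.2°

X_L = ωL = 603 Ω
X_C = 1/(ωC) = 1030 Ω
Parallel: admittances add. Y = 1/R + 1/(jωL) + jωC
Y = (0.000157 − j0.000689) S
|Y| = 0.000707 S → |Z| = 1/|Y| = 1420 Ω, ∠Z = −∠Y = 77.2°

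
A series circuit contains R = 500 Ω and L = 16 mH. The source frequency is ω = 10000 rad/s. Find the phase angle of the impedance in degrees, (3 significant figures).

17.7°

X_L = ωL = 160 Ω
Z = 500 + j160 Ω
|Z| = √(500² + 160²) = 525 Ω
∠Z = arctan(160/500) = 17.7°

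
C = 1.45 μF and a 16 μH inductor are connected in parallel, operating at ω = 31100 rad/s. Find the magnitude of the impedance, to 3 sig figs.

0.509 Ω

X_L = ωL = 0.498 Ω
X_C = 1/(ωC) = 22.2 Ω
Parallel: admittances add. Y = 1/(jωL) + jωC
Y = (0 − j1.96) S
|Y| = 1.96 S → |Z| = 1/|Y| = 0.509 Ω, ∠Z = −∠Y = 90.0°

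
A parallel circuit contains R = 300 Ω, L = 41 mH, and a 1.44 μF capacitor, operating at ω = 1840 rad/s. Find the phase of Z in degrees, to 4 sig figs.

X_L = ωL = 75.44 Ω
X_C = 1/(ωC) = 377.4 Ω
Parallel: admittances add. Y = 1/R + 1/(jωL) + jωC
Y = (0.003333 − j0.01061) S
|Y| = 0.01112 S → |Z| = 1/|Y| = 89.95 Ω, ∠Z = −∠Y = 72.55°

72.55°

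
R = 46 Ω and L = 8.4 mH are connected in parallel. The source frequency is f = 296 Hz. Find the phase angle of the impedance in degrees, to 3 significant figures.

71.2°

ω = 2πf = 1860 rad/s
X_L = ωL = 15.6 Ω
Parallel: admittances add. Y = 1/R + 1/(jωL)
Y = (0.0217 − j0.0640) S
|Y| = 0.0676 S → |Z| = 1/|Y| = 14.8 Ω, ∠Z = −∠Y = 71.2°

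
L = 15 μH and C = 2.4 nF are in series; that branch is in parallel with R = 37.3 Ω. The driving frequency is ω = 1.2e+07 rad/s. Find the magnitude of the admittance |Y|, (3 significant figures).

X_L = ωL = 180 Ω
X_C = 1/(ωC) = 34.7 Ω
Branch 1: Z₁ = R = 37.3 Ω
Branch 2 (series LC): Z₂ = j(X_L − X_C) = j145 Ω
Parallel: Z = Z₁Z₂/(Z₁+Z₂), |Z| = 36.1 Ω, ∠Z = 14.4°
|Y| = 1/|Z| = 27.7 mS

27.7 mS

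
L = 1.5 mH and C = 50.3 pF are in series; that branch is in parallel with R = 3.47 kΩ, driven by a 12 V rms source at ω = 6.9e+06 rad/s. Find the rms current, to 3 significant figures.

3.81 mA

X_L = ωL = 10400 Ω
X_C = 1/(ωC) = 2880 Ω
Branch 1: Z₁ = R = 3470 Ω
Branch 2 (series LC): Z₂ = j(X_L − X_C) = j7470 Ω
Parallel: Z = Z₁Z₂/(Z₁+Z₂), |Z| = 3150 Ω, ∠Z = 24.9°
I = V/|Z| = 12/3150 = 3.81 mA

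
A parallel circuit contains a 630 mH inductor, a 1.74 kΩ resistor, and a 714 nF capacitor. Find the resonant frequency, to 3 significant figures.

ω₀ = 1/√(LC) = 1/√(0.63 × 7.14e-07) = 1491 rad/s
f₀ = ω₀/(2π) = 237 Hz

237 Hz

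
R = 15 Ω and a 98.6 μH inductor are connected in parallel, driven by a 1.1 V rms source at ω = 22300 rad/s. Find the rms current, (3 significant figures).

506 mA

X_L = ωL = 2.20 Ω
Parallel: admittances add. Y = 1/R + 1/(jωL)
Y = (0.0667 − j0.455) S
|Y| = 0.460 S → |Z| = 1/|Y| = 2.18 Ω, ∠Z = −∠Y = 81.7°
I = V/|Z| = 1.1/2.18 = 506 mA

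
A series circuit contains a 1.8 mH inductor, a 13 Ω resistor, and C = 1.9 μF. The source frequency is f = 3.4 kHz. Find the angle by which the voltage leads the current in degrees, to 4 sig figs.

46.74°

ω = 2πf = 21360 rad/s
X_L = ωL = 38.45 Ω
X_C = 1/(ωC) = 24.64 Ω
Net reactance X = X_L − X_C = 13.82 Ω
Z = 13.00 + j13.82 Ω
|Z| = √(13.00² + 13.82²) = 18.97 Ω
∠Z = arctan(13.82/13.00) = 46.74°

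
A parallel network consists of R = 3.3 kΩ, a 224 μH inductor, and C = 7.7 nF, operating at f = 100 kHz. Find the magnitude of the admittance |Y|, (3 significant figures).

2.29 mS

ω = 2πf = 628300 rad/s
X_L = ωL = 141 Ω
X_C = 1/(ωC) = 207 Ω
Parallel: admittances add. Y = 1/R + 1/(jωL) + jωC
Y = (0.000303 − j0.00227) S
|Y| = 0.00229 S → |Z| = 1/|Y| = 437 Ω, ∠Z = −∠Y = 82.4°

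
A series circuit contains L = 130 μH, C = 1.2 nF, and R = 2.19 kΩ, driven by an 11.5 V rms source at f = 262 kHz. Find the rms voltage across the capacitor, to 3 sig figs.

2.63 V

ω = 2πf = 1.646e+06 rad/s
X_L = ωL = 214 Ω
X_C = 1/(ωC) = 506 Ω
Net reactance X = X_L − X_C = -292 Ω
Z = 2190 − j292 Ω
|Z| = √(2190² + 292²) = 2210 Ω
I = V/|Z| = 5.21 mA
V_C = I·|Z_C| = 0.00521 × 506 = 2.63 V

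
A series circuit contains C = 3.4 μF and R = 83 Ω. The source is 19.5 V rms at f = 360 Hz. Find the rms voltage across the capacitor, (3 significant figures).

16.4 V

ω = 2πf = 2262 rad/s
X_C = 1/(ωC) = 130 Ω
Z = 83.0 − j130 Ω
|Z| = √(83.0² + 130²) = 154 Ω
I = V/|Z| = 126 mA
V_C = I·|Z_C| = 0.126 × 130 = 16.4 V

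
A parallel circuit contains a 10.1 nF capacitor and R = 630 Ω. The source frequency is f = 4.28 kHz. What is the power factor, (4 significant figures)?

0.9857

ω = 2πf = 26890 rad/s
X_C = 1/(ωC) = 3682 Ω
Parallel: admittances add. Y = 1/R + jωC
Y = (0.001587 + j0.0002716) S
|Y| = 0.001610 S → |Z| = 1/|Y| = 621.0 Ω, ∠Z = −∠Y = -9.710°
cos φ = cos(-9.710°) = 0.9857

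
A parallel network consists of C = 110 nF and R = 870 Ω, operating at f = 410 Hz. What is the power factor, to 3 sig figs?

0.971

ω = 2πf = 2576 rad/s
X_C = 1/(ωC) = 3530 Ω
Parallel: admittances add. Y = 1/R + jωC
Y = (0.00115 + j0.000283) S
|Y| = 0.00118 S → |Z| = 1/|Y| = 845 Ω, ∠Z = −∠Y = -13.8°
cos φ = cos(-13.8°) = 0.971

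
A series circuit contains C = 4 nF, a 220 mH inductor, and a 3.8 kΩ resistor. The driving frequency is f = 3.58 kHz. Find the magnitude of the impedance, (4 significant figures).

ω = 2πf = 22490 rad/s
X_L = ωL = 4949 Ω
X_C = 1/(ωC) = 11110 Ω
Net reactance X = X_L − X_C = -6166 Ω
Z = 3800 − j6166 Ω
|Z| = √(3800² + 6166²) = 7243 Ω

7243 Ω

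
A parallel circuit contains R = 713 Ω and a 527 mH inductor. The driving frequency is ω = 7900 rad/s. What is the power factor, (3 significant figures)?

X_L = ωL = 4160 Ω
Parallel: admittances add. Y = 1/R + 1/(jωL)
Y = (0.00140 − j0.000240) S
|Y| = 0.00142 S → |Z| = 1/|Y| = 703 Ω, ∠Z = −∠Y = 9.72°
cos φ = cos(9.72°) = 0.986

0.986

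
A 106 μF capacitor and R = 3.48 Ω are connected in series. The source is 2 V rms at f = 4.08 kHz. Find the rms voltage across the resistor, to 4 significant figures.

1.989 V

ω = 2πf = 25640 rad/s
X_C = 1/(ωC) = 0.3680 Ω
Z = 3.480 − j0.3680 Ω
|Z| = √(3.480² + 0.3680²) = 3.499 Ω
I = V/|Z| = 571.5 mA
V_R = I·|Z_R| = 0.5715 × 3.480 = 1.989 V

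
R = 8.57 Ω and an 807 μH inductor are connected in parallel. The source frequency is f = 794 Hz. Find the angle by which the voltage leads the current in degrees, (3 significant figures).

64.8°

ω = 2πf = 4989 rad/s
X_L = ωL = 4.03 Ω
Parallel: admittances add. Y = 1/R + 1/(jωL)
Y = (0.117 − j0.248) S
|Y| = 0.274 S → |Z| = 1/|Y| = 3.64 Ω, ∠Z = −∠Y = 64.8°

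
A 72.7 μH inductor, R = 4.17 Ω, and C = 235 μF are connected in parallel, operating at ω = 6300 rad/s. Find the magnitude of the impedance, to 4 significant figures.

X_L = ωL = 0.4580 Ω
X_C = 1/(ωC) = 0.6754 Ω
Parallel: admittances add. Y = 1/R + 1/(jωL) + jωC
Y = (0.2398 − j0.7029) S
|Y| = 0.7426 S → |Z| = 1/|Y| = 1.347 Ω, ∠Z = −∠Y = 71.16°

1.347 Ω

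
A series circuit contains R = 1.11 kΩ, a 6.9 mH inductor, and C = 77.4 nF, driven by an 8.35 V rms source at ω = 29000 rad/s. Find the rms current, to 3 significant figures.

X_L = ωL = 200 Ω
X_C = 1/(ωC) = 446 Ω
Net reactance X = X_L − X_C = -245 Ω
Z = 1110 − j245 Ω
|Z| = √(1110² + 245²) = 1140 Ω
I = V/|Z| = 8.35/1140 = 7.35 mA

7.35 mA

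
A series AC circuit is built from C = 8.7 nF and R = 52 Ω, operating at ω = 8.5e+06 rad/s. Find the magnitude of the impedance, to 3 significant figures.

53.7 Ω

X_C = 1/(ωC) = 13.5 Ω
Z = 52.0 − j13.5 Ω
|Z| = √(52.0² + 13.5²) = 53.7 Ω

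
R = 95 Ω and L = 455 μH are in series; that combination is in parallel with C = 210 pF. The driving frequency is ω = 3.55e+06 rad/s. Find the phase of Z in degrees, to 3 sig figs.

-74.2°

X_L = ωL = 1620 Ω
X_C = 1/(ωC) = 1340 Ω
Branch 1 (R+jX_L): Z₁ = 95.0 + j1620 Ω, |Z₁| = 1620 Ω
Branch 2 (−jX_C): Z₂ = −j1340 Ω
Parallel: Z = Z₁Z₂/(Z₁+Z₂), |Z| = 7490 Ω, ∠Z = -74.2°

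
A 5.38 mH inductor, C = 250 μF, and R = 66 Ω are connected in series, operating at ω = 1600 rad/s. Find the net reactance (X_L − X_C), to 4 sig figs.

X_L = ωL = 8.608 Ω
X_C = 1/(ωC) = 2.500 Ω
X = 8.608 − 2.500 = 6.108 Ω

6.108 Ω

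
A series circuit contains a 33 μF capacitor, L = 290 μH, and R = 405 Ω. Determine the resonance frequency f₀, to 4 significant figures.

1.627 kHz

ω₀ = 1/√(LC) = 1/√(0.00029 × 3.3e-05) = 10220 rad/s
f₀ = ω₀/(2π) = 1.627 kHz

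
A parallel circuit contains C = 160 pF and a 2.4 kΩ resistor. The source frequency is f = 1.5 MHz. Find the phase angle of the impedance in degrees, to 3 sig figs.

ω = 2πf = 9.425e+06 rad/s
X_C = 1/(ωC) = 663 Ω
Parallel: admittances add. Y = 1/R + jωC
Y = (0.000417 + j0.00151) S
|Y| = 0.00156 S → |Z| = 1/|Y| = 639 Ω, ∠Z = −∠Y = -74.6°

-74.6°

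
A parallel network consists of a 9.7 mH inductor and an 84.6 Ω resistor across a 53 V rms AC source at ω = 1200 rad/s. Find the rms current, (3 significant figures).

X_L = ωL = 11.6 Ω
Parallel: admittances add. Y = 1/R + 1/(jωL)
Y = (0.0118 − j0.0859) S
|Y| = 0.0867 S → |Z| = 1/|Y| = 11.5 Ω, ∠Z = −∠Y = 82.2°
I = V/|Z| = 53/11.5 = 4.60 A

4.60 A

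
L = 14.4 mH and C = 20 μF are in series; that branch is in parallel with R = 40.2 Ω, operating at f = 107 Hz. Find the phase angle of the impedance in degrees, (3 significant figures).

ω = 2πf = 672.3 rad/s
X_L = ωL = 9.68 Ω
X_C = 1/(ωC) = 74.4 Ω
Branch 1: Z₁ = R = 40.2 Ω
Branch 2 (series LC): Z₂ = j(X_L − X_C) = −j64.7 Ω
Parallel: Z = Z₁Z₂/(Z₁+Z₂), |Z| = 34.1 Ω, ∠Z = -31.9°

-31.9°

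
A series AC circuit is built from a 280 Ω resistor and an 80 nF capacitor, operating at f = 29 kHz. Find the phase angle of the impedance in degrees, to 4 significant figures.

-13.77°

ω = 2πf = 182200 rad/s
X_C = 1/(ωC) = 68.60 Ω
Z = 280.0 − j68.60 Ω
|Z| = √(280.0² + 68.60²) = 288.3 Ω
∠Z = arctan(-68.60/280.0) = -13.77°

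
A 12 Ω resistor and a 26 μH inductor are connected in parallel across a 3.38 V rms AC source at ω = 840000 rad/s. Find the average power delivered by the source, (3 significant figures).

952 mW

X_L = ωL = 21.8 Ω
Parallel: admittances add. Y = 1/R + 1/(jωL)
Y = (0.0833 − j0.0458) S
|Y| = 0.0951 S → |Z| = 1/|Y| = 10.5 Ω, ∠Z = −∠Y = 28.8°
I = V/|Z| = 321 mA
P = VI cos φ = 3.38 × 0.321 × cos(28.8°) = 952 mW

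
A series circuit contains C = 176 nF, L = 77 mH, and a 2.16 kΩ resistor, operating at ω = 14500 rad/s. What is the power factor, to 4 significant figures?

X_L = ωL = 1116 Ω
X_C = 1/(ωC) = 391.8 Ω
Net reactance X = X_L − X_C = 724.7 Ω
Z = 2160 + j724.7 Ω
|Z| = √(2160² + 724.7²) = 2278 Ω
∠Z = arctan(724.7/2160) = 18.55°
cos φ = cos(18.55°) = 0.9481

0.9481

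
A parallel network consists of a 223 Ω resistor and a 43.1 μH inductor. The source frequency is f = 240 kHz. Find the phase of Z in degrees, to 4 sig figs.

ω = 2πf = 1.508e+06 rad/s
X_L = ωL = 64.99 Ω
Parallel: admittances add. Y = 1/R + 1/(jωL)
Y = (0.004484 − j0.01539) S
|Y| = 0.01603 S → |Z| = 1/|Y| = 62.40 Ω, ∠Z = −∠Y = 73.75°

73.75°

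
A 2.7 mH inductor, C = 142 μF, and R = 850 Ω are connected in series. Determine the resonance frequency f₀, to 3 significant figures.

ω₀ = 1/√(LC) = 1/√(0.0027 × 0.000142) = 1615 rad/s
f₀ = ω₀/(2π) = 257 Hz

257 Hz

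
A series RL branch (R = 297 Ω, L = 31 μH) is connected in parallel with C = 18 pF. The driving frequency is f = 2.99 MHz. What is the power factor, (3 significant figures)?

0.561

ω = 2πf = 1.879e+07 rad/s
X_L = ωL = 582 Ω
X_C = 1/(ωC) = 2960 Ω
Branch 1 (R+jX_L): Z₁ = 297 + j582 Ω, |Z₁| = 654 Ω
Branch 2 (−jX_C): Z₂ = −j2960 Ω
Parallel: Z = Z₁Z₂/(Z₁+Z₂), |Z| = 808 Ω, ∠Z = 55.9°
cos φ = cos(55.9°) = 0.561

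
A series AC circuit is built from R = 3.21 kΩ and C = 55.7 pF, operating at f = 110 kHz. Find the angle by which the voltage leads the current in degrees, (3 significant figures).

-83.0°

ω = 2πf = 691200 rad/s
X_C = 1/(ωC) = 26000 Ω
Z = 3210 − j26000 Ω
|Z| = √(3210² + 26000²) = 26200 Ω
∠Z = arctan(-26000/3210) = -83.0°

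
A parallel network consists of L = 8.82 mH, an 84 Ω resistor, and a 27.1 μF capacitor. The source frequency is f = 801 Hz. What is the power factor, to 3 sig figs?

ω = 2πf = 5033 rad/s
X_L = ωL = 44.4 Ω
X_C = 1/(ωC) = 7.33 Ω
Parallel: admittances add. Y = 1/R + 1/(jωL) + jωC
Y = (0.0119 + j0.114) S
|Y| = 0.114 S → |Z| = 1/|Y| = 8.73 Ω, ∠Z = −∠Y = -84.0°
cos φ = cos(-84.0°) = 0.104

0.104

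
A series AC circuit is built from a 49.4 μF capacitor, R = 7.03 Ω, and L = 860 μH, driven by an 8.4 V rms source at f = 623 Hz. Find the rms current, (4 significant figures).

ω = 2πf = 3914 rad/s
X_L = ωL = 3.366 Ω
X_C = 1/(ωC) = 5.171 Ω
Net reactance X = X_L − X_C = -1.805 Ω
Z = 7.030 − j1.805 Ω
|Z| = √(7.030² + 1.805²) = 7.258 Ω
I = V/|Z| = 8.4/7.258 = 1.157 A

1.157 A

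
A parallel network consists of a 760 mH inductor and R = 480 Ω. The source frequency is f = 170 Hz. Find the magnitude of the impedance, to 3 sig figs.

ω = 2πf = 1068 rad/s
X_L = ωL = 812 Ω
Parallel: admittances add. Y = 1/R + 1/(jωL)
Y = (0.00208 − j0.00123) S
|Y| = 0.00242 S → |Z| = 1/|Y| = 413 Ω, ∠Z = −∠Y = 30.6°

413 Ω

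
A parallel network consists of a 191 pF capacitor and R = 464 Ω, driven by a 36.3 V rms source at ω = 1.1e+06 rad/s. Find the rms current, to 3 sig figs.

78.6 mA

X_C = 1/(ωC) = 4760 Ω
Parallel: admittances add. Y = 1/R + jωC
Y = (0.00216 + j0.000210) S
|Y| = 0.00217 S → |Z| = 1/|Y| = 462 Ω, ∠Z = −∠Y = -5.57°
I = V/|Z| = 36.3/462 = 78.6 mA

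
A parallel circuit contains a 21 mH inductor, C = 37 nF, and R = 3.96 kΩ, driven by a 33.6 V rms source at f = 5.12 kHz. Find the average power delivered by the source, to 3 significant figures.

285 mW

ω = 2πf = 32170 rad/s
X_L = ωL = 676 Ω
X_C = 1/(ωC) = 840 Ω
Parallel: admittances add. Y = 1/R + 1/(jωL) + jωC
Y = (0.000253 − j0.000290) S
|Y| = 0.000384 S → |Z| = 1/|Y| = 2600 Ω, ∠Z = −∠Y = 48.9°
I = V/|Z| = 12.9 mA
P = VI cos φ = 33.6 × 0.0129 × cos(48.9°) = 285 mW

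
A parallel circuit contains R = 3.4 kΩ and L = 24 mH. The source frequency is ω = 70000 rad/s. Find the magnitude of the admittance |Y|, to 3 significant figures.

664 μS

X_L = ωL = 1680 Ω
Parallel: admittances add. Y = 1/R + 1/(jωL)
Y = (0.000294 − j0.000595) S
|Y| = 0.000664 S → |Z| = 1/|Y| = 1510 Ω, ∠Z = −∠Y = 63.7°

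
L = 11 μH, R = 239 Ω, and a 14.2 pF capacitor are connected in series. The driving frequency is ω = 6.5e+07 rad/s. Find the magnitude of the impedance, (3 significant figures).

439 Ω

X_L = ωL = 715 Ω
X_C = 1/(ωC) = 1080 Ω
Net reactance X = X_L − X_C = -368 Ω
Z = 239 − j368 Ω
|Z| = √(239² + 368²) = 439 Ω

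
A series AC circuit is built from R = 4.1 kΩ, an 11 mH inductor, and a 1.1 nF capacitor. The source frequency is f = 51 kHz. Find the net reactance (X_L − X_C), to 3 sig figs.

688 Ω

ω = 2πf = 320400 rad/s
X_L = ωL = 3520 Ω
X_C = 1/(ωC) = 2840 Ω
X = 3520 − 2840 = 688 Ω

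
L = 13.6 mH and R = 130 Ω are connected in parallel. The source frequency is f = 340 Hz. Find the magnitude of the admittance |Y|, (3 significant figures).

ω = 2πf = 2136 rad/s
X_L = ωL = 29.1 Ω
Parallel: admittances add. Y = 1/R + 1/(jωL)
Y = (0.00769 − j0.0344) S
|Y| = 0.0353 S → |Z| = 1/|Y| = 28.4 Ω, ∠Z = −∠Y = 77.4°

35.3 mS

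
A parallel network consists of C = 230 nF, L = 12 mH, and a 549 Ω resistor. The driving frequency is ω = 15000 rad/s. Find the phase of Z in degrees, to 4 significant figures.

49.14°

X_L = ωL = 180.0 Ω
X_C = 1/(ωC) = 289.9 Ω
Parallel: admittances add. Y = 1/R + 1/(jωL) + jωC
Y = (0.001821 − j0.002106) S
|Y| = 0.002784 S → |Z| = 1/|Y| = 359.2 Ω, ∠Z = −∠Y = 49.14°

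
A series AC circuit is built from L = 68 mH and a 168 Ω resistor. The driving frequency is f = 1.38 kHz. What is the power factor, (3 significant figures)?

0.274

ω = 2πf = 8671 rad/s
X_L = ωL = 590 Ω
Z = 168 + j590 Ω
|Z| = √(168² + 590²) = 613 Ω
∠Z = arctan(590/168) = 74.1°
cos φ = cos(74.1°) = 0.274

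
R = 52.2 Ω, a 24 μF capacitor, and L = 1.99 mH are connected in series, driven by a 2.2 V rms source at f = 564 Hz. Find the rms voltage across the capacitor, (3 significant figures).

0.494 V

ω = 2πf = 3544 rad/s
X_L = ωL = 7.05 Ω
X_C = 1/(ωC) = 11.8 Ω
Net reactance X = X_L − X_C = -4.71 Ω
Z = 52.2 − j4.71 Ω
|Z| = √(52.2² + 4.71²) = 52.4 Ω
I = V/|Z| = 42.0 mA
V_C = I·|Z_C| = 0.0420 × 11.8 = 0.494 V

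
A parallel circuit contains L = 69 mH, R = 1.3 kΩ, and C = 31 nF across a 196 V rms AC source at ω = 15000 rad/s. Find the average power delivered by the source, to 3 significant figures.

X_L = ωL = 1040 Ω
X_C = 1/(ωC) = 2150 Ω
Parallel: admittances add. Y = 1/R + 1/(jωL) + jωC
Y = (0.000769 − j0.000501) S
|Y| = 0.000918 S → |Z| = 1/|Y| = 1090 Ω, ∠Z = −∠Y = 33.1°
I = V/|Z| = 180 mA
P = VI cos φ = 196 × 0.180 × cos(33.1°) = 29.6 W

29.6 W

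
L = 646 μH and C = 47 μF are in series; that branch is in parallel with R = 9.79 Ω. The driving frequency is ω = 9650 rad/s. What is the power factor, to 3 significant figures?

X_L = ωL = 6.23 Ω
X_C = 1/(ωC) = 2.20 Ω
Branch 1: Z₁ = R = 9.79 Ω
Branch 2 (series LC): Z₂ = j(X_L − X_C) = j4.03 Ω
Parallel: Z = Z₁Z₂/(Z₁+Z₂), |Z| = 3.73 Ω, ∠Z = 67.6°
cos φ = cos(67.6°) = 0.381

0.381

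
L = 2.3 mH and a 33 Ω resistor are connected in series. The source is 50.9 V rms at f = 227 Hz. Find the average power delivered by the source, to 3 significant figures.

77.7 W

ω = 2πf = 1426 rad/s
X_L = ωL = 3.28 Ω
Z = 33.0 + j3.28 Ω
|Z| = √(33.0² + 3.28²) = 33.2 Ω
∠Z = arctan(3.28/33.0) = 5.68°
I = V/|Z| = 1.53 A
P = VI cos φ = 50.9 × 1.53 × cos(5.68°) = 77.7 W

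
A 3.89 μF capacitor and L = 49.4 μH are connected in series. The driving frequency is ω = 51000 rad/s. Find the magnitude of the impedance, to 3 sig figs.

2.52 Ω

X_L = ωL = 2.52 Ω
X_C = 1/(ωC) = 5.04 Ω
Net reactance X = X_L − X_C = -2.52 Ω
Z = − j2.52 Ω
|Z| = √(0² + 2.52²) = 2.52 Ω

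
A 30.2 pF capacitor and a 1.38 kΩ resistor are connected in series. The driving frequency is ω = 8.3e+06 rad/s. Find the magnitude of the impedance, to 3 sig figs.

4220 Ω

X_C = 1/(ωC) = 3990 Ω
Z = 1380 − j3990 Ω
|Z| = √(1380² + 3990²) = 4220 Ω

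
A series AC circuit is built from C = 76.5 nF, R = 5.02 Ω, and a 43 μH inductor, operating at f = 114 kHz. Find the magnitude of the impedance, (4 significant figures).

ω = 2πf = 716300 rad/s
X_L = ωL = 30.80 Ω
X_C = 1/(ωC) = 18.25 Ω
Net reactance X = X_L − X_C = 12.55 Ω
Z = 5.020 + j12.55 Ω
|Z| = √(5.020² + 12.55²) = 13.52 Ω

13.52 Ω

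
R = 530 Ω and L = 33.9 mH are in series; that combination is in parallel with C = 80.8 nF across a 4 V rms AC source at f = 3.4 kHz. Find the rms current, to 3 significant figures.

4.23 mA

ω = 2πf = 21360 rad/s
X_L = ωL = 724 Ω
X_C = 1/(ωC) = 579 Ω
Branch 1 (R+jX_L): Z₁ = 530 + j724 Ω, |Z₁| = 897 Ω
Branch 2 (−jX_C): Z₂ = −j579 Ω
Parallel: Z = Z₁Z₂/(Z₁+Z₂), |Z| = 946 Ω, ∠Z = -51.5°
I = V/|Z| = 4/946 = 4.23 mA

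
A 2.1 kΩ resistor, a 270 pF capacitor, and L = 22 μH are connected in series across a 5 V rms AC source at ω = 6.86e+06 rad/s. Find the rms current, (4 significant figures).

X_L = ωL = 150.9 Ω
X_C = 1/(ωC) = 539.9 Ω
Net reactance X = X_L − X_C = -389.0 Ω
Z = 2100 − j389.0 Ω
|Z| = √(2100² + 389.0²) = 2136 Ω
I = V/|Z| = 5/2136 = 2.341 mA

2.341 mA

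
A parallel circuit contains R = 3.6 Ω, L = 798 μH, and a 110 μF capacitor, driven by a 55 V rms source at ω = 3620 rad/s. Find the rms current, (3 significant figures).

X_L = ωL = 2.89 Ω
X_C = 1/(ωC) = 2.51 Ω
Parallel: admittances add. Y = 1/R + 1/(jωL) + jωC
Y = (0.278 + j0.0520) S
|Y| = 0.283 S → |Z| = 1/|Y| = 3.54 Ω, ∠Z = −∠Y = -10.6°
I = V/|Z| = 55/3.54 = 15.5 A

15.5 A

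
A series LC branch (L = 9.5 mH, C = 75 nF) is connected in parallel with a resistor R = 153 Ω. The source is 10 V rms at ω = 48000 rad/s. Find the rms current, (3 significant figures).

X_L = ωL = 456 Ω
X_C = 1/(ωC) = 278 Ω
Branch 1: Z₁ = R = 153 Ω
Branch 2 (series LC): Z₂ = j(X_L − X_C) = j178 Ω
Parallel: Z = Z₁Z₂/(Z₁+Z₂), |Z| = 116 Ω, ∠Z = 40.6°
I = V/|Z| = 10/116 = 86.1 mA

86.1 mA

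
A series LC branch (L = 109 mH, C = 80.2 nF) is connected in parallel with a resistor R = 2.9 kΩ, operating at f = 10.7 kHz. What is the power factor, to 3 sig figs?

ω = 2πf = 67230 rad/s
X_L = ωL = 7330 Ω
X_C = 1/(ωC) = 185 Ω
Branch 1: Z₁ = R = 2900 Ω
Branch 2 (series LC): Z₂ = j(X_L − X_C) = j7140 Ω
Parallel: Z = Z₁Z₂/(Z₁+Z₂), |Z| = 2690 Ω, ∠Z = 22.1°
cos φ = cos(22.1°) = 0.927

0.927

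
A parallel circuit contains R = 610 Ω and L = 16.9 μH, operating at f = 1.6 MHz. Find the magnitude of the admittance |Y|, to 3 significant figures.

ω = 2πf = 1.005e+07 rad/s
X_L = ωL = 170 Ω
Parallel: admittances add. Y = 1/R + 1/(jωL)
Y = (0.00164 − j0.00589) S
|Y| = 0.00611 S → |Z| = 1/|Y| = 164 Ω, ∠Z = −∠Y = 74.4°

6.11 mS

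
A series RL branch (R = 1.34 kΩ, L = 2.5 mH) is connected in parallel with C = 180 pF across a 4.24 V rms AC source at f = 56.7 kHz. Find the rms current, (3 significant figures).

2.49 mA

ω = 2πf = 356300 rad/s
X_L = ωL = 891 Ω
X_C = 1/(ωC) = 15600 Ω
Branch 1 (R+jX_L): Z₁ = 1340 + j891 Ω, |Z₁| = 1610 Ω
Branch 2 (−jX_C): Z₂ = −j15600 Ω
Parallel: Z = Z₁Z₂/(Z₁+Z₂), |Z| = 1700 Ω, ∠Z = 28.4°
I = V/|Z| = 4.24/1700 = 2.49 mA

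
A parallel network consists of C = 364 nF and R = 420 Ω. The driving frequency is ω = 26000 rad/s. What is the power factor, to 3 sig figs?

X_C = 1/(ωC) = 106 Ω
Parallel: admittances add. Y = 1/R + jωC
Y = (0.00238 + j0.00946) S
|Y| = 0.00976 S → |Z| = 1/|Y| = 102 Ω, ∠Z = −∠Y = -75.9°
cos φ = cos(-75.9°) = 0.244

0.244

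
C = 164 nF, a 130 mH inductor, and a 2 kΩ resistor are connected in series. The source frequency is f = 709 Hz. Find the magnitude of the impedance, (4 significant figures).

2150 Ω

ω = 2πf = 4455 rad/s
X_L = ωL = 579.1 Ω
X_C = 1/(ωC) = 1369 Ω
Net reactance X = X_L − X_C = -789.6 Ω
Z = 2000 − j789.6 Ω
|Z| = √(2000² + 789.6²) = 2150 Ω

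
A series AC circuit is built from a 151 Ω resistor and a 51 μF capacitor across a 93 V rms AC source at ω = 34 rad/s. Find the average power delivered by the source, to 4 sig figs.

3.675 W

X_C = 1/(ωC) = 576.7 Ω
Z = 151.0 − j576.7 Ω
|Z| = √(151.0² + 576.7²) = 596.1 Ω
∠Z = arctan(-576.7/151.0) = -75.33°
I = V/|Z| = 156.0 mA
P = VI cos φ = 93 × 0.1560 × cos(-75.33°) = 3.675 W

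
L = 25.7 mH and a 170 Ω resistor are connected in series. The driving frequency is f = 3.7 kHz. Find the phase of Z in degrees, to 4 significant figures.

ω = 2πf = 23250 rad/s
X_L = ωL = 597.5 Ω
Z = 170.0 + j597.5 Ω
|Z| = √(170.0² + 597.5²) = 621.2 Ω
∠Z = arctan(597.5/170.0) = 74.12°

74.12°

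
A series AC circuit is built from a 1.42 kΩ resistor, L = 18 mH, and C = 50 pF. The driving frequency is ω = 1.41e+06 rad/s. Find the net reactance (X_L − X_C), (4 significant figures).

11200 Ω

X_L = ωL = 25380 Ω
X_C = 1/(ωC) = 14180 Ω
X = 25380 − 14180 = 11200 Ω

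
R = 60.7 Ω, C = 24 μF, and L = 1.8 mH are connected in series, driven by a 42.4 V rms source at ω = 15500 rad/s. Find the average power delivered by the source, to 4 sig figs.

25.26 W

X_L = ωL = 27.90 Ω
X_C = 1/(ωC) = 2.688 Ω
Net reactance X = X_L − X_C = 25.21 Ω
Z = 60.70 + j25.21 Ω
|Z| = √(60.70² + 25.21²) = 65.73 Ω
∠Z = arctan(25.21/60.70) = 22.56°
I = V/|Z| = 645.1 mA
P = VI cos φ = 42.4 × 0.6451 × cos(22.56°) = 25.26 W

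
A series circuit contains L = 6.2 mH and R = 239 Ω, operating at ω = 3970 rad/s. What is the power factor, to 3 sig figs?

0.995

X_L = ωL = 24.6 Ω
Z = 239 + j24.6 Ω
|Z| = √(239² + 24.6²) = 240 Ω
∠Z = arctan(24.6/239) = 5.88°
cos φ = cos(5.88°) = 0.995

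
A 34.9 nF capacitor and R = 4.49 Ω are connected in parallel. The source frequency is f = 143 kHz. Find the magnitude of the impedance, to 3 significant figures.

ω = 2πf = 898500 rad/s
X_C = 1/(ωC) = 31.9 Ω
Parallel: admittances add. Y = 1/R + jωC
Y = (0.223 + j0.0314) S
|Y| = 0.225 S → |Z| = 1/|Y| = 4.45 Ω, ∠Z = −∠Y = -8.01°

4.45 Ω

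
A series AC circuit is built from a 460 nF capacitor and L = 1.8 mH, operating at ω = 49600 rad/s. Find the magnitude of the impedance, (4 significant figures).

45.45 Ω

X_L = ωL = 89.28 Ω
X_C = 1/(ωC) = 43.83 Ω
Net reactance X = X_L − X_C = 45.45 Ω
Z = j45.45 Ω
|Z| = √(0² + 45.45²) = 45.45 Ω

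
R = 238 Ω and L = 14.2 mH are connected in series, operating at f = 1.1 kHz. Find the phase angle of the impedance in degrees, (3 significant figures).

22.4°

ω = 2πf = 6912 rad/s
X_L = ωL = 98.1 Ω
Z = 238 + j98.1 Ω
|Z| = √(238² + 98.1²) = 257 Ω
∠Z = arctan(98.1/238) = 22.4°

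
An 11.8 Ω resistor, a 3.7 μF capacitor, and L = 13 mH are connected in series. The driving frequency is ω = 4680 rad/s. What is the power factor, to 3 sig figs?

X_L = ωL = 60.8 Ω
X_C = 1/(ωC) = 57.8 Ω
Net reactance X = X_L − X_C = 3.09 Ω
Z = 11.8 + j3.09 Ω
|Z| = √(11.8² + 3.09²) = 12.2 Ω
∠Z = arctan(3.09/11.8) = 14.7°
cos φ = cos(14.7°) = 0.967

0.967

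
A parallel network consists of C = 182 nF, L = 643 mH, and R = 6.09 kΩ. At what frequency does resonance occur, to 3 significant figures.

ω₀ = 1/√(LC) = 1/√(0.643 × 1.82e-07) = 2923 rad/s
f₀ = ω₀/(2π) = 465 Hz

465 Hz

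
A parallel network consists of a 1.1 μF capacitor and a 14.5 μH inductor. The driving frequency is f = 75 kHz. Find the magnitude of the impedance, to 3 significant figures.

2.69 Ω

ω = 2πf = 471200 rad/s
X_L = ωL = 6.83 Ω
X_C = 1/(ωC) = 1.93 Ω
Parallel: admittances add. Y = 1/(jωL) + jωC
Y = (0 + j0.372) S
|Y| = 0.372 S → |Z| = 1/|Y| = 2.69 Ω, ∠Z = −∠Y = -90.0°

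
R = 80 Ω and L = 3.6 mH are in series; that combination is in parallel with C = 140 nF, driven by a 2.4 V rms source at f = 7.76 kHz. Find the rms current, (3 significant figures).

7.23 mA

ω = 2πf = 48760 rad/s
X_L = ωL = 176 Ω
X_C = 1/(ωC) = 146 Ω
Branch 1 (R+jX_L): Z₁ = 80.0 + j176 Ω, |Z₁| = 193 Ω
Branch 2 (−jX_C): Z₂ = −j146 Ω
Parallel: Z = Z₁Z₂/(Z₁+Z₂), |Z| = 332 Ω, ∠Z = -44.4°
I = V/|Z| = 2.4/332 = 7.23 mA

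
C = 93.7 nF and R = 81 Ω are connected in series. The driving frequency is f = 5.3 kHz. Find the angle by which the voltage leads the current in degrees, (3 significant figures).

-75.8°

ω = 2πf = 33300 rad/s
X_C = 1/(ωC) = 320 Ω
Z = 81.0 − j320 Ω
|Z| = √(81.0² + 320²) = 331 Ω
∠Z = arctan(-320/81.0) = -75.8°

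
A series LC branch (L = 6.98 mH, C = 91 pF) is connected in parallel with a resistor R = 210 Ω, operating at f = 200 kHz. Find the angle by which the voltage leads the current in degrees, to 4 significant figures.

82.79°

ω = 2πf = 1.257e+06 rad/s
X_L = ωL = 8771 Ω
X_C = 1/(ωC) = 8745 Ω
Branch 1: Z₁ = R = 210.0 Ω
Branch 2 (series LC): Z₂ = j(X_L − X_C) = j26.55 Ω
Parallel: Z = Z₁Z₂/(Z₁+Z₂), |Z| = 26.34 Ω, ∠Z = 82.79°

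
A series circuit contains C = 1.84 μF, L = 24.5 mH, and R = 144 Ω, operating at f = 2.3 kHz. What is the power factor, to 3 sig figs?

0.414

ω = 2πf = 14450 rad/s
X_L = ωL = 354 Ω
X_C = 1/(ωC) = 37.6 Ω
Net reactance X = X_L − X_C = 316 Ω
Z = 144 + j316 Ω
|Z| = √(144² + 316²) = 348 Ω
∠Z = arctan(316/144) = 65.5°
cos φ = cos(65.5°) = 0.414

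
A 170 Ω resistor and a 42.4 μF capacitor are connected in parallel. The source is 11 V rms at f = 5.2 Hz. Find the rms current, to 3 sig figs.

ω = 2πf = 32.67 rad/s
X_C = 1/(ωC) = 722 Ω
Parallel: admittances add. Y = 1/R + jωC
Y = (0.00588 + j0.00139) S
|Y| = 0.00604 S → |Z| = 1/|Y| = 165 Ω, ∠Z = −∠Y = -13.3°
I = V/|Z| = 11/165 = 66.5 mA

66.5 mA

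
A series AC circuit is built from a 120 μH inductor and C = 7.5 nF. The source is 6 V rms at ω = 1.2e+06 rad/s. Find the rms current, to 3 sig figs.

X_L = ωL = 144 Ω
X_C = 1/(ωC) = 111 Ω
Net reactance X = X_L − X_C = 32.9 Ω
Z = j32.9 Ω
|Z| = √(0² + 32.9²) = 32.9 Ω
I = V/|Z| = 6/32.9 = 182 mA

182 mA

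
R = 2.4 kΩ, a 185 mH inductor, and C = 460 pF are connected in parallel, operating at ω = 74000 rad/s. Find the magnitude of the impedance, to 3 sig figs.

X_L = ωL = 13700 Ω
X_C = 1/(ωC) = 29400 Ω
Parallel: admittances add. Y = 1/R + 1/(jωL) + jωC
Y = (0.000417 − j3.9e-05) S
|Y| = 0.000418 S → |Z| = 1/|Y| = 2390 Ω, ∠Z = −∠Y = 5.35°

2390 Ω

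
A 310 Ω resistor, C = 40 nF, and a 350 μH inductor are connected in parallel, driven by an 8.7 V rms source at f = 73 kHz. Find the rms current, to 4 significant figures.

109.1 mA

ω = 2πf = 458700 rad/s
X_L = ωL = 160.5 Ω
X_C = 1/(ωC) = 54.51 Ω
Parallel: admittances add. Y = 1/R + 1/(jωL) + jωC
Y = (0.003226 + j0.01212) S
|Y| = 0.01254 S → |Z| = 1/|Y| = 79.75 Ω, ∠Z = −∠Y = -75.09°
I = V/|Z| = 8.7/79.75 = 109.1 mA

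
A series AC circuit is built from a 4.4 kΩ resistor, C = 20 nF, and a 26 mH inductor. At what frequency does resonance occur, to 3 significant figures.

ω₀ = 1/√(LC) = 1/√(0.026 × 2e-08) = 43850 rad/s
f₀ = ω₀/(2π) = 6.98 kHz

6.98 kHz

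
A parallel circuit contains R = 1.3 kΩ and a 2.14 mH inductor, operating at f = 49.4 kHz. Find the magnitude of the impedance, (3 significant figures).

591 Ω

ω = 2πf = 310400 rad/s
X_L = ωL = 664 Ω
Parallel: admittances add. Y = 1/R + 1/(jωL)
Y = (0.000769 − j0.00151) S
|Y| = 0.00169 S → |Z| = 1/|Y| = 591 Ω, ∠Z = −∠Y = 62.9°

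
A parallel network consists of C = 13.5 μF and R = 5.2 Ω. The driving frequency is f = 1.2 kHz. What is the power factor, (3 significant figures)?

ω = 2πf = 7540 rad/s
X_C = 1/(ωC) = 9.82 Ω
Parallel: admittances add. Y = 1/R + jωC
Y = (0.192 + j0.102) S
|Y| = 0.218 S → |Z| = 1/|Y| = 4.60 Ω, ∠Z = −∠Y = -27.9°
cos φ = cos(-27.9°) = 0.884

0.884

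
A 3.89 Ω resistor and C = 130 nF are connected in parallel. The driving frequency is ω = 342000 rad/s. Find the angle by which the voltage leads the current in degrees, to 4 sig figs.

-9.812°

X_C = 1/(ωC) = 22.49 Ω
Parallel: admittances add. Y = 1/R + jωC
Y = (0.2571 + j0.04446) S
|Y| = 0.2609 S → |Z| = 1/|Y| = 3.833 Ω, ∠Z = −∠Y = -9.812°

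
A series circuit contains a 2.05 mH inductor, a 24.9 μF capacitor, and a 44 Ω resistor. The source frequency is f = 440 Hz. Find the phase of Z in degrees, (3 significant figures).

-11.4°

ω = 2πf = 2765 rad/s
X_L = ωL = 5.67 Ω
X_C = 1/(ωC) = 14.5 Ω
Net reactance X = X_L − X_C = -8.86 Ω
Z = 44.0 − j8.86 Ω
|Z| = √(44.0² + 8.86²) = 44.9 Ω
∠Z = arctan(-8.86/44.0) = -11.4°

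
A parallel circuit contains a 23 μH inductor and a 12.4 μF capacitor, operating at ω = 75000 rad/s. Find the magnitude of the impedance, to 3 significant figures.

2.85 Ω

X_L = ωL = 1.73 Ω
X_C = 1/(ωC) = 1.08 Ω
Parallel: admittances add. Y = 1/(jωL) + jωC
Y = (0 + j0.350) S
|Y| = 0.350 S → |Z| = 1/|Y| = 2.85 Ω, ∠Z = −∠Y = -90.0°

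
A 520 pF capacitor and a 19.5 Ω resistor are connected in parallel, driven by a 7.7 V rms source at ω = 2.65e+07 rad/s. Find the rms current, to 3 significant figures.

409 mA

X_C = 1/(ωC) = 72.6 Ω
Parallel: admittances add. Y = 1/R + jωC
Y = (0.0513 + j0.0138) S
|Y| = 0.0531 S → |Z| = 1/|Y| = 18.8 Ω, ∠Z = −∠Y = -15.0°
I = V/|Z| = 7.7/18.8 = 409 mA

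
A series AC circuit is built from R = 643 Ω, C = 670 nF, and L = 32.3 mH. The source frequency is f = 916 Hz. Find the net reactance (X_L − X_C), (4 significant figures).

ω = 2πf = 5755 rad/s
X_L = ωL = 185.9 Ω
X_C = 1/(ωC) = 259.3 Ω
X = 185.9 − 259.3 = -73.43 Ω

-73.43 Ω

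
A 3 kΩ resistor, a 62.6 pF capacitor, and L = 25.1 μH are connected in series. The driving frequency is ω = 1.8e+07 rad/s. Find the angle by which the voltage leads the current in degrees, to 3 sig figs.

-8.26°

X_L = ωL = 452 Ω
X_C = 1/(ωC) = 887 Ω
Net reactance X = X_L − X_C = -436 Ω
Z = 3000 − j436 Ω
|Z| = √(3000² + 436²) = 3030 Ω
∠Z = arctan(-436/3000) = -8.26°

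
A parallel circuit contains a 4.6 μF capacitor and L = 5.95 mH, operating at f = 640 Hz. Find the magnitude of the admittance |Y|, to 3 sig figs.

ω = 2πf = 4021 rad/s
X_L = ωL = 23.9 Ω
X_C = 1/(ωC) = 54.1 Ω
Parallel: admittances add. Y = 1/(jωL) + jωC
Y = (0 − j0.0233) S
|Y| = 0.0233 S → |Z| = 1/|Y| = 42.9 Ω, ∠Z = −∠Y = 90.0°

23.3 mS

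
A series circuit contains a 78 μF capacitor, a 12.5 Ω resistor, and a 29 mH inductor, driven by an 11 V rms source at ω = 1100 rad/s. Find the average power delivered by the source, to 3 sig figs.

X_L = ωL = 31.9 Ω
X_C = 1/(ωC) = 11.7 Ω
Net reactance X = X_L − X_C = 20.2 Ω
Z = 12.5 + j20.2 Ω
|Z| = √(12.5² + 20.2²) = 23.8 Ω
∠Z = arctan(20.2/12.5) = 58.3°
I = V/|Z| = 462 mA
P = VI cos φ = 11 × 0.462 × cos(58.3°) = 2.67 W

2.67 W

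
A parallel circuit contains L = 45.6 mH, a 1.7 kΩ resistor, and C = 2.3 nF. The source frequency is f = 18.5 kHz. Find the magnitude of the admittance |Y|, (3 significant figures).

ω = 2πf = 116200 rad/s
X_L = ωL = 5300 Ω
X_C = 1/(ωC) = 3740 Ω
Parallel: admittances add. Y = 1/R + 1/(jωL) + jωC
Y = (0.000588 + j7.87e-05) S
|Y| = 0.000593 S → |Z| = 1/|Y| = 1680 Ω, ∠Z = −∠Y = -7.62°

593 μS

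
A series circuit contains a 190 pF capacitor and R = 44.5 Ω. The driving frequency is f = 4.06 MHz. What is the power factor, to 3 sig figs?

ω = 2πf = 2.551e+07 rad/s
X_C = 1/(ωC) = 206 Ω
Z = 44.5 − j206 Ω
|Z| = √(44.5² + 206²) = 211 Ω
∠Z = arctan(-206/44.5) = -77.8°
cos φ = cos(-77.8°) = 0.211

0.211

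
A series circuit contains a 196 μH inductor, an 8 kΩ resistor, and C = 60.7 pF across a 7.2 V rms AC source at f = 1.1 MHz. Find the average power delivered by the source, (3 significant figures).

ω = 2πf = 6.912e+06 rad/s
X_L = ωL = 1350 Ω
X_C = 1/(ωC) = 2380 Ω
Net reactance X = X_L − X_C = -1030 Ω
Z = 8000 − j1030 Ω
|Z| = √(8000² + 1030²) = 8070 Ω
∠Z = arctan(-1030/8000) = -7.33°
I = V/|Z| = 893 μA
P = VI cos φ = 7.2 × 0.000893 × cos(-7.33°) = 6.37 mW

6.37 mW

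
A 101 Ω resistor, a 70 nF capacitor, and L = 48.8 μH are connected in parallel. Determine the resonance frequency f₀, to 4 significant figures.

ω₀ = 1/√(LC) = 1/√(4.88e-05 × 7e-08) = 541100 rad/s
f₀ = ω₀/(2π) = 86.11 kHz

86.11 kHz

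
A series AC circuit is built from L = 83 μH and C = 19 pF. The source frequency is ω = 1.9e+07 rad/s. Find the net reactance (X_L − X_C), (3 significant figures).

-1190 Ω

X_L = ωL = 1580 Ω
X_C = 1/(ωC) = 2770 Ω
X = 1580 − 2770 = -1190 Ω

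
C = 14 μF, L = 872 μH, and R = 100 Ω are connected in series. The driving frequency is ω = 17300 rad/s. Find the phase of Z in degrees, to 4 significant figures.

X_L = ωL = 15.09 Ω
X_C = 1/(ωC) = 4.129 Ω
Net reactance X = X_L − X_C = 10.96 Ω
Z = 100.0 + j10.96 Ω
|Z| = √(100.0² + 10.96²) = 100.6 Ω
∠Z = arctan(10.96/100.0) = 6.253°

6.253°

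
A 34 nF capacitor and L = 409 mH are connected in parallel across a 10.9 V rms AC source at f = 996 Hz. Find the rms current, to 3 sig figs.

1.94 mA

ω = 2πf = 6258 rad/s
X_L = ωL = 2560 Ω
X_C = 1/(ωC) = 4700 Ω
Parallel: admittances add. Y = 1/(jωL) + jωC
Y = (0 − j0.000178) S
|Y| = 0.000178 S → |Z| = 1/|Y| = 5620 Ω, ∠Z = −∠Y = 90.0°
I = V/|Z| = 10.9/5620 = 1.94 mA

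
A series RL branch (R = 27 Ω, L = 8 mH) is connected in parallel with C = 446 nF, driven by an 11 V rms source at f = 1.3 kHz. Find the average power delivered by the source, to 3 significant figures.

ω = 2πf = 8168 rad/s
X_L = ωL = 65.3 Ω
X_C = 1/(ωC) = 274 Ω
Branch 1 (R+jX_L): Z₁ = 27.0 + j65.3 Ω, |Z₁| = 70.7 Ω
Branch 2 (−jX_C): Z₂ = −j274 Ω
Parallel: Z = Z₁Z₂/(Z₁+Z₂), |Z| = 92.0 Ω, ∠Z = 60.2°
I = V/|Z| = 120 mA
P = VI cos φ = 11 × 0.120 × cos(60.2°) = 654 mW

654 mW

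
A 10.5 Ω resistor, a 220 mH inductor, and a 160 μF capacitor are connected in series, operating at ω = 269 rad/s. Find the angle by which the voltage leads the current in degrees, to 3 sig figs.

73.7°

X_L = ωL = 59.2 Ω
X_C = 1/(ωC) = 23.2 Ω
Net reactance X = X_L − X_C = 35.9 Ω
Z = 10.5 + j35.9 Ω
|Z| = √(10.5² + 35.9²) = 37.4 Ω
∠Z = arctan(35.9/10.5) = 73.7°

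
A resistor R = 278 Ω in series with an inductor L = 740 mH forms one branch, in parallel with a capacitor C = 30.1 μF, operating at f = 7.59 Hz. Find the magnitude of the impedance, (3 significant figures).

272 Ω

ω = 2πf = 47.69 rad/s
X_L = ωL = 35.3 Ω
X_C = 1/(ωC) = 697 Ω
Branch 1 (R+jX_L): Z₁ = 278 + j35.3 Ω, |Z₁| = 280 Ω
Branch 2 (−jX_C): Z₂ = −j697 Ω
Parallel: Z = Z₁Z₂/(Z₁+Z₂), |Z| = 272 Ω, ∠Z = -15.6°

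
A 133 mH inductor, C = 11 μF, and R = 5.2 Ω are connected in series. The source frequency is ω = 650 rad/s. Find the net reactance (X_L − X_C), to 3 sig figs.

-53.4 Ω

X_L = ωL = 86.5 Ω
X_C = 1/(ωC) = 140 Ω
X = 86.5 − 140 = -53.4 Ω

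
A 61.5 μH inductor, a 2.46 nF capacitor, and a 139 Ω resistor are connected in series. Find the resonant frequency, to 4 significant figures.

ω₀ = 1/√(LC) = 1/√(6.15e-05 × 2.46e-09) = 2.571e+06 rad/s
f₀ = ω₀/(2π) = 409.2 kHz

409.2 kHz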